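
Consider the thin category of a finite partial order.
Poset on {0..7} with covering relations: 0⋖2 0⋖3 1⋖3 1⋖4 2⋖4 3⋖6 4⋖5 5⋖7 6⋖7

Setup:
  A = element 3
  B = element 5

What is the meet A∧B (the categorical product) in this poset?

Answer: NO MEET EXISTS

Trace:
Lower bounds of A=3 and B=5: {0,1}
  maximal lower bounds 0 and 1 are incomparable: neither 0<=1 nor 1<=0
→ no greatest lower bound exists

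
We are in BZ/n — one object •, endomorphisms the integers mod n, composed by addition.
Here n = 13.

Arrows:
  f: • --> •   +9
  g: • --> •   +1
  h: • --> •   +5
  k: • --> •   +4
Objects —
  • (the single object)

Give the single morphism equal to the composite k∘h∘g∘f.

  0 +9≡9 +1≡10 +5≡2 +4≡6  (mod 13)
composite: +6

Answer: +6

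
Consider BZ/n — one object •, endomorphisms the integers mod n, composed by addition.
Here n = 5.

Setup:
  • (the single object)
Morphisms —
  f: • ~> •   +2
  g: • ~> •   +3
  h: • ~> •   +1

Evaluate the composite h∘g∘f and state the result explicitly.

Answer: +1

Derivation:
  0 +2≡2 +3≡0 +1≡1  (mod 5)
result: +1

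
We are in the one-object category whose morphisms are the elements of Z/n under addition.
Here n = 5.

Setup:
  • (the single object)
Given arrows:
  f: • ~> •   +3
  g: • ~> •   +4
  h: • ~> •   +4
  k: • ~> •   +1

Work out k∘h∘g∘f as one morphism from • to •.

  0 +3≡3 +4≡2 +4≡1 +1≡2  (mod 5)
result: +2

Answer: +2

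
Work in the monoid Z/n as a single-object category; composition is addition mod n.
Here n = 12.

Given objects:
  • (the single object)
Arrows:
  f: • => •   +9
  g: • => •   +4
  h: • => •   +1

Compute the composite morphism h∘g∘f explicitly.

  0 +9≡9 +4≡1 +1≡2  (mod 12)
⟦path⟧: +2

Answer: +2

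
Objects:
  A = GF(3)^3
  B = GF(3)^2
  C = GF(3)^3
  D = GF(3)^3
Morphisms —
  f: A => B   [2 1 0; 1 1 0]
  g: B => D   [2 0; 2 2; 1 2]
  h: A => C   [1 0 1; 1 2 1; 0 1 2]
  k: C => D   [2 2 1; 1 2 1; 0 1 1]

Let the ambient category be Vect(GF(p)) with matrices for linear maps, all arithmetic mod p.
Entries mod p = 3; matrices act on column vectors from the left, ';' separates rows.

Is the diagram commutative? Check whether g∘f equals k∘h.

Along f;g (path 1):
  e0=⟨1,0,0⟩ f=>⟨2,1⟩ g=>⟨1,0,1⟩
  e1=⟨0,1,0⟩ f=>⟨1,1⟩ g=>⟨2,1,0⟩
  e2=⟨0,0,1⟩ f=>⟨0,0⟩ g=>⟨0,0,0⟩
  composite₁ = [1 2 0; 0 1 0; 1 0 0]
Along h;k (path 2):
  e0=⟨1,0,0⟩ h=>⟨1,1,0⟩ k=>⟨1,0,1⟩
  e1=⟨0,1,0⟩ h=>⟨0,2,1⟩ k=>⟨2,2,0⟩
  e2=⟨0,0,1⟩ h=>⟨1,1,2⟩ k=>⟨0,2,0⟩
  composite₂ = [1 2 0; 0 2 2; 1 0 0]
Equal? distinct morphisms ✗

Answer: DOES NOT COMMUTE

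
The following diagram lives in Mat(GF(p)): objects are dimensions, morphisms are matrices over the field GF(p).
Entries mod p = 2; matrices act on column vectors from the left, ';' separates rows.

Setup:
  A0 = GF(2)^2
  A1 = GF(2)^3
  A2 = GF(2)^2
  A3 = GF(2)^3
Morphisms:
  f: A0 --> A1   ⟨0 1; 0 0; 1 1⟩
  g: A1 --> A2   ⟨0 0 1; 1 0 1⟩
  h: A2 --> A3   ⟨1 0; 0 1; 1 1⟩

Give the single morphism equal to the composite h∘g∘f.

Answer: ⟨1 1; 1 0; 0 1⟩

Trace:
  e0=⟨1,0⟩ f-->⟨0,0,1⟩ g-->⟨1,1⟩ h-->⟨1,1,0⟩
  e1=⟨0,1⟩ f-->⟨1,0,1⟩ g-->⟨1,0⟩ h-->⟨1,0,1⟩
⟦path⟧: ⟨1 1; 1 0; 0 1⟩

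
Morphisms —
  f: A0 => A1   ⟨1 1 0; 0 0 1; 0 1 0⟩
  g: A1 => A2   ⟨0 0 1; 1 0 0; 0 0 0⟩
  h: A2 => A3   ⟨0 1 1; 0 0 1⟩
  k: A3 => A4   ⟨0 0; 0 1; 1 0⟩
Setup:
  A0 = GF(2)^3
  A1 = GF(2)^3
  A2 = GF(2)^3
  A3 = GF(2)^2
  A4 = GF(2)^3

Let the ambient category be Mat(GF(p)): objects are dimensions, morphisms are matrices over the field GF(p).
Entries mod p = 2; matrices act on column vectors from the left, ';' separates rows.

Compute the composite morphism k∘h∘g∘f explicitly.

Answer: ⟨0 0 0; 0 0 0; 1 1 0⟩

Trace:
  e0=⟨1,0,0⟩ f=>⟨1,0,0⟩ g=>⟨0,1,0⟩ h=>⟨1,0⟩ k=>⟨0,0,1⟩
  e1=⟨0,1,0⟩ f=>⟨1,0,1⟩ g=>⟨1,1,0⟩ h=>⟨1,0⟩ k=>⟨0,0,1⟩
  e2=⟨0,0,1⟩ f=>⟨0,1,0⟩ g=>⟨0,0,0⟩ h=>⟨0,0⟩ k=>⟨0,0,0⟩
composite: ⟨0 0 0; 0 0 0; 1 1 0⟩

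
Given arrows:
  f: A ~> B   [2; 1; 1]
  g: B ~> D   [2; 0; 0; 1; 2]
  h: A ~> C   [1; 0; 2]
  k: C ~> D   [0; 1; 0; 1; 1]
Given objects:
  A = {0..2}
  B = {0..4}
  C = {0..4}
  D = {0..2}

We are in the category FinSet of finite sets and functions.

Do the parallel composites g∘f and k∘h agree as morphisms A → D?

1) trace f;g:
  0 f~>2 g~>0
  1 f~>1 g~>0
  2 f~>1 g~>0
  result₁ = [0; 0; 0]
2) trace h;k:
  0 h~>1 k~>1
  1 h~>0 k~>0
  2 h~>2 k~>0
  result₂ = [1; 0; 0]
Equal? differ; not commutative

Answer: DOES NOT COMMUTE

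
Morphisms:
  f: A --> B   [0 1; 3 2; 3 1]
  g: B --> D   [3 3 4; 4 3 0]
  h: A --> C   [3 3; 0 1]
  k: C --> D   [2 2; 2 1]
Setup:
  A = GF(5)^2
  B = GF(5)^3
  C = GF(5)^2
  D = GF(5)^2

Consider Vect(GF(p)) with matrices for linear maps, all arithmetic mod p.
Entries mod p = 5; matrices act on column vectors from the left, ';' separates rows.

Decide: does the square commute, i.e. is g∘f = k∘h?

Answer: DOES NOT COMMUTE

Work:
1) trace f;g:
  e0=[1,0] f-->[0,3,3] g-->[1,4]
  e1=[0,1] f-->[1,2,1] g-->[3,0]
  ⟦path⟧₁ = [1 3; 4 0]
2) trace h;k:
  e0=[1,0] h-->[3,0] k-->[1,1]
  e1=[0,1] h-->[3,1] k-->[3,2]
  ⟦path⟧₂ = [1 3; 1 2]
Equal? differ; not commutative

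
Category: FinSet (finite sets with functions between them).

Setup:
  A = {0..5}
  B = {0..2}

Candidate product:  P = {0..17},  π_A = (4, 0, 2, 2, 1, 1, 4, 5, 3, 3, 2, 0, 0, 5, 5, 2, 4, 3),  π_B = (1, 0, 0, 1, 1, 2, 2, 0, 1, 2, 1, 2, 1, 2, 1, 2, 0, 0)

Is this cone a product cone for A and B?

|A|·|B| = 6·3 = 18;  |P| = 18
Check the pairing map k ↦ (π_A(k), π_B(k)):
  0 : (4,1)
  1 : (0,0)
  2 : (2,0)
  3 : (2,1)
  4 : (1,1)
  5 : (1,2)
  6 : (4,2)
  7 : (5,0)
  8 : (3,1)
  9 : (3,2)
  10 : (2,1)  ✗ repeats pair of k=3
  11 : (0,2)
  12 : (0,1)
  13 : (5,2)
  14 : (5,1)
  15 : (2,2)
  16 : (4,0)
  17 : (3,0)
distinct pairs in image: 17 / 18 needed
  → (2,1) hit at k=3 and k=10

Answer: NOT A VALID PRODUCT — duplicate pair at indices 3,10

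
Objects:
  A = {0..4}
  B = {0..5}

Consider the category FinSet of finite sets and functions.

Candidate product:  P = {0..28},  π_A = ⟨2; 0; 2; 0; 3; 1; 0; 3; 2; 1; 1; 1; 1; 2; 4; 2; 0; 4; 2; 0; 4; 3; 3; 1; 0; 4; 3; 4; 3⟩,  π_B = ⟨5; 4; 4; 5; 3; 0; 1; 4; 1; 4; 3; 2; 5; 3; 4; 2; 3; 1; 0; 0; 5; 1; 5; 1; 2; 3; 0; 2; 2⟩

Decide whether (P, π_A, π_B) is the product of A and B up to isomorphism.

|A|·|B| = 5·6 = 30;  |P| = 29
  → cardinalities differ; no bijection possible.

Answer: NOT A VALID PRODUCT — |P|=29 ≠ |A|·|B|=30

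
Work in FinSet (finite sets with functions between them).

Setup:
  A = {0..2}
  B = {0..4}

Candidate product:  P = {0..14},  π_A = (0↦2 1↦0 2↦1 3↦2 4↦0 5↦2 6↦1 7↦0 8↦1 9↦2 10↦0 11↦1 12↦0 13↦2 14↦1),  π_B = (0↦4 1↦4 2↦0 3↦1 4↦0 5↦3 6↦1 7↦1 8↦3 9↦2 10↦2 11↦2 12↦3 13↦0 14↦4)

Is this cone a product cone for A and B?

Answer: VALID PRODUCT

Work:
|A|·|B| = 3·5 = 15;  |P| = 15
Check the pairing map k ↦ (π_A(k), π_B(k)):
  0 ↦ (2,4)
  1 ↦ (0,4)
  2 ↦ (1,0)
  3 ↦ (2,1)
  4 ↦ (0,0)
  5 ↦ (2,3)
  6 ↦ (1,1)
  7 ↦ (0,1)
  8 ↦ (1,3)
  9 ↦ (2,2)
  10 ↦ (0,2)
  11 ↦ (1,2)
  12 ↦ (0,3)
  13 ↦ (2,0)
  14 ↦ (1,4)
distinct pairs in image: 15 / 15 needed
  → bijection onto A×B; projections well-typed.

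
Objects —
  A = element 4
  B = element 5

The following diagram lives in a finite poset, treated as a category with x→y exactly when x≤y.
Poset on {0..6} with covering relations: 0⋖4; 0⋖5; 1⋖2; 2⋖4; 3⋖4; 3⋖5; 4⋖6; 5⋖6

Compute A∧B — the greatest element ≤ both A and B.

Answer: NO MEET EXISTS

Trace:
Lower bounds of A=4 and B=5: {0,3}
  maximal lower bounds 0 and 3 are incomparable: neither 0≤3 nor 3≤0
→ no greatest lower bound exists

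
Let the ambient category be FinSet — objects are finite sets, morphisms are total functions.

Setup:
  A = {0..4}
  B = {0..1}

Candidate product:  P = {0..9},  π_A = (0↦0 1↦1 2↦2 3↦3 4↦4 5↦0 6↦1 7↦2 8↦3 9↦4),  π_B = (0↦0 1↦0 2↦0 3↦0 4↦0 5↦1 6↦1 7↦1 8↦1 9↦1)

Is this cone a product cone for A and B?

|A|·|B| = 5·2 = 10;  |P| = 10
Check the pairing map k ↦ (π_A(k), π_B(k)):
  0 ↦ (0,0)
  1 ↦ (1,0)
  2 ↦ (2,0)
  3 ↦ (3,0)
  4 ↦ (4,0)
  5 ↦ (0,1)
  6 ↦ (1,1)
  7 ↦ (2,1)
  8 ↦ (3,1)
  9 ↦ (4,1)
distinct pairs in image: 10 / 10 needed
  → bijection onto A×B; projections well-typed.

Answer: VALID PRODUCT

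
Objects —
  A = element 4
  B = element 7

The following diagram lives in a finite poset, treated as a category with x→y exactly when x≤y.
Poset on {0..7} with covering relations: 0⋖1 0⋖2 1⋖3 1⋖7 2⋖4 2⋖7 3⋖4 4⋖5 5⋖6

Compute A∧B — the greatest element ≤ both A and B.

Answer: NO MEET EXISTS

Trace:
Lower bounds of A=4 and B=7: {0,1,2}
  maximal lower bounds 1 and 2 are incomparable: neither 1⊑2 nor 2⊑1
→ no greatest lower bound exists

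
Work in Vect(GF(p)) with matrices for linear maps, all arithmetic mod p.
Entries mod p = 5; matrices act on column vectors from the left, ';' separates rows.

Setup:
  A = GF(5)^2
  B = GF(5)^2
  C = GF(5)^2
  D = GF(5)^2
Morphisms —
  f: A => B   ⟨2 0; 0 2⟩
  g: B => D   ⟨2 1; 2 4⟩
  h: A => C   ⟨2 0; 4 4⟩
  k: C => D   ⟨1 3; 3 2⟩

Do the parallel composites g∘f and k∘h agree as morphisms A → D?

Answer: COMMUTES

Work:
Path 1 = f;g:
  e0=(1,0) f=>(2,0) g=>(4,4)
  e1=(0,1) f=>(0,2) g=>(2,3)
  result₁ = ⟨4 2; 4 3⟩
Path 2 = h;k:
  e0=(1,0) h=>(2,4) k=>(4,4)
  e1=(0,1) h=>(0,4) k=>(2,3)
  result₂ = ⟨4 2; 4 3⟩
Equal? YES — commutes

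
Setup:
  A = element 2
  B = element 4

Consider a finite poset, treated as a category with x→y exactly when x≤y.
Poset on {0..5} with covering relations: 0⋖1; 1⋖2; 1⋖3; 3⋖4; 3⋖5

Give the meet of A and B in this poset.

{x : x<=A ∧ x<=B} = {0,1}  (A=2, B=4)
  0 <= 1
  1 <= 1
glb = 1

Answer: A∧B = 1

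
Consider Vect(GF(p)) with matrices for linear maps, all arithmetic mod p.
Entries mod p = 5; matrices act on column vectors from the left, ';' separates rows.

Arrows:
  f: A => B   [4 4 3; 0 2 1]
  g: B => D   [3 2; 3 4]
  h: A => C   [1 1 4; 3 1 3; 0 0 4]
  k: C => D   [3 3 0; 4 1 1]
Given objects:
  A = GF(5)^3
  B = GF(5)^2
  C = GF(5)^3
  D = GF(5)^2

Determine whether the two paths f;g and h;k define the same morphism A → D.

Answer: COMMUTES

Trace:
Along f;g (path 1):
  e0=⟨1,0,0⟩ f=>⟨4,0⟩ g=>⟨2,2⟩
  e1=⟨0,1,0⟩ f=>⟨4,2⟩ g=>⟨1,0⟩
  e2=⟨0,0,1⟩ f=>⟨3,1⟩ g=>⟨1,3⟩
  ⟦path⟧₁ = [2 1 1; 2 0 3]
Along h;k (path 2):
  e0=⟨1,0,0⟩ h=>⟨1,3,0⟩ k=>⟨2,2⟩
  e1=⟨0,1,0⟩ h=>⟨1,1,0⟩ k=>⟨1,0⟩
  e2=⟨0,0,1⟩ h=>⟨4,3,4⟩ k=>⟨1,3⟩
  ⟦path⟧₂ = [2 1 1; 2 0 3]
Equal? same morphism ✓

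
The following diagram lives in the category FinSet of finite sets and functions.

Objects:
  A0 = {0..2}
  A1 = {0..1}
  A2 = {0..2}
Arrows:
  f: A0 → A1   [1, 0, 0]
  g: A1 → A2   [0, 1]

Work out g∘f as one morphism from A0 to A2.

  0 f→1 g→1
  1 f→0 g→0
  2 f→0 g→0
result: [1, 0, 0]

Answer: [1, 0, 0]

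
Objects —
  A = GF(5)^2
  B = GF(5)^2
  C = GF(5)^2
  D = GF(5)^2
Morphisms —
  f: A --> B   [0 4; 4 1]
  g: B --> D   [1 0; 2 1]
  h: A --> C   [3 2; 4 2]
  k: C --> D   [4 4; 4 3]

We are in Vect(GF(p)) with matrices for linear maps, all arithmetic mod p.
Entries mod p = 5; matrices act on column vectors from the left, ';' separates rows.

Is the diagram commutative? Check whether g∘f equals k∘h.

Path 1 = f;g:
  e0=⟨1,0⟩ f-->⟨0,4⟩ g-->⟨0,4⟩
  e1=⟨0,1⟩ f-->⟨4,1⟩ g-->⟨4,4⟩
  ⟦path⟧₁ = [0 4; 4 4]
Path 2 = h;k:
  e0=⟨1,0⟩ h-->⟨3,4⟩ k-->⟨3,4⟩
  e1=⟨0,1⟩ h-->⟨2,2⟩ k-->⟨1,4⟩
  ⟦path⟧₂ = [3 1; 4 4]
Equal? NO — does not commute

Answer: DOES NOT COMMUTE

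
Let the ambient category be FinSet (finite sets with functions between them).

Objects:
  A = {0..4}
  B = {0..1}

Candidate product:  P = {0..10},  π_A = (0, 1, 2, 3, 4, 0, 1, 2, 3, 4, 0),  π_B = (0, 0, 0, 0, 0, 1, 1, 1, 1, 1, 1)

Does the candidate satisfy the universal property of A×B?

|A|·|B| = 5·2 = 10;  |P| = 11
  → cardinalities differ; no bijection possible.

Answer: NOT A VALID PRODUCT — |P|=11 ≠ |A|·|B|=10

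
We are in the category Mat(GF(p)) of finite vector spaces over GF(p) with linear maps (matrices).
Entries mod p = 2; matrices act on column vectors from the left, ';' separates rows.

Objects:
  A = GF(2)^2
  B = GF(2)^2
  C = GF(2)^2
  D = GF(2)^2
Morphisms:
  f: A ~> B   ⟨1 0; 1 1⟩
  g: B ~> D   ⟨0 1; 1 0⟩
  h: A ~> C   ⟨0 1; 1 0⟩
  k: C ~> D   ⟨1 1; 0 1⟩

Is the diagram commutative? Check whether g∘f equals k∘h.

Path 1 = f;g:
  e0=(1,0) f~>(1,1) g~>(1,1)
  e1=(0,1) f~>(0,1) g~>(1,0)
  result₁ = ⟨1 1; 1 0⟩
Path 2 = h;k:
  e0=(1,0) h~>(0,1) k~>(1,1)
  e1=(0,1) h~>(1,0) k~>(1,0)
  result₂ = ⟨1 1; 1 0⟩
Equal? YES — commutes

Answer: COMMUTES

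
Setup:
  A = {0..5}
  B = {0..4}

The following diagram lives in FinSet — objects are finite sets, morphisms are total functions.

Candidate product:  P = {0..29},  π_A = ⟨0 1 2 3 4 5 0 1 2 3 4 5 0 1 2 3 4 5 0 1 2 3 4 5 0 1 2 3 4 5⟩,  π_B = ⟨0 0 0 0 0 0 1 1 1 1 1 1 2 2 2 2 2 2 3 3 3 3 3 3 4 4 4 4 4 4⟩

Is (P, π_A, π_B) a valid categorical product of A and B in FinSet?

|A|·|B| = 6·5 = 30;  |P| = 30
Check the pairing map k ↦ (π_A(k), π_B(k)):
  0 ↦ (0,0)
  1 ↦ (1,0)
  2 ↦ (2,0)
  3 ↦ (3,0)
  4 ↦ (4,0)
  5 ↦ (5,0)
  6 ↦ (0,1)
  7 ↦ (1,1)
  8 ↦ (2,1)
  9 ↦ (3,1)
  10 ↦ (4,1)
  11 ↦ (5,1)
  12 ↦ (0,2)
  13 ↦ (1,2)
  14 ↦ (2,2)
  15 ↦ (3,2)
  16 ↦ (4,2)
  17 ↦ (5,2)
  18 ↦ (0,3)
  19 ↦ (1,3)
  20 ↦ (2,3)
  21 ↦ (3,3)
  22 ↦ (4,3)
  23 ↦ (5,3)
  24 ↦ (0,4)
  25 ↦ (1,4)
  26 ↦ (2,4)
  27 ↦ (3,4)
  28 ↦ (4,4)
  29 ↦ (5,4)
distinct pairs in image: 30 / 30 needed
  → bijection onto A×B; projections well-typed.

Answer: VALID PRODUCT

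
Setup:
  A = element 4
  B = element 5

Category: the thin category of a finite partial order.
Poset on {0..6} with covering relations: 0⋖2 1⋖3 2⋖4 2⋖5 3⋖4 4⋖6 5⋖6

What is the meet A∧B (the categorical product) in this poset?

Answer: A∧B = 2

Derivation:
Common predecessors of 4,5: {0,2}
  0 ≤ 2
  2 ≤ 2
glb = 2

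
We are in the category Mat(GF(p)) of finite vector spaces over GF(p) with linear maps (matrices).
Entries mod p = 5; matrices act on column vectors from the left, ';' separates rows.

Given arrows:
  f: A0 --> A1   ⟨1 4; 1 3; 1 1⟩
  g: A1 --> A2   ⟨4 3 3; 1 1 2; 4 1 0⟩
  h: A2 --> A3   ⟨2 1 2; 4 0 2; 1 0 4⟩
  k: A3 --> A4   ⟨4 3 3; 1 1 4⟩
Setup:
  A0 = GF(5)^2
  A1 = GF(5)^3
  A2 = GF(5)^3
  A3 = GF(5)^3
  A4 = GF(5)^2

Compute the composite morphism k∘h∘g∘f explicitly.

  e0=[1,0] f-->[1,1,1] g-->[0,4,0] h-->[4,0,0] k-->[1,4]
  e1=[0,1] f-->[4,3,1] g-->[3,4,4] h-->[3,0,4] k-->[4,4]
⟦path⟧: ⟨1 4; 4 4⟩

Answer: ⟨1 4; 4 4⟩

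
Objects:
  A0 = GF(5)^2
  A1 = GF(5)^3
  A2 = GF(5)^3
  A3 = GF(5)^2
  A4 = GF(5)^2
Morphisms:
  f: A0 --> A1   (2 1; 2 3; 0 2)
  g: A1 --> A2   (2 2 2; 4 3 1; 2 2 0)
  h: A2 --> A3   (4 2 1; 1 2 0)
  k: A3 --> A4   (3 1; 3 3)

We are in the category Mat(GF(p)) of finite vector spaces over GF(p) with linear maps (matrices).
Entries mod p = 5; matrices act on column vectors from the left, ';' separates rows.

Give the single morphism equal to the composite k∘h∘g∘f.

Answer: (0 0; 2 4)

Work:
  e0=⟨1,0⟩ f-->⟨2,2,0⟩ g-->⟨3,4,3⟩ h-->⟨3,1⟩ k-->⟨0,2⟩
  e1=⟨0,1⟩ f-->⟨1,3,2⟩ g-->⟨2,0,3⟩ h-->⟨1,2⟩ k-->⟨0,4⟩
composite: (0 0; 2 4)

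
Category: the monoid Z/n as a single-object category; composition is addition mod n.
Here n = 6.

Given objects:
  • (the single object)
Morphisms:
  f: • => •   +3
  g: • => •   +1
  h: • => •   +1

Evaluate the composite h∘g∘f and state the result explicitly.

  0 +3≡3 +1≡4 +1≡5  (mod 6)
composite: +5

Answer: +5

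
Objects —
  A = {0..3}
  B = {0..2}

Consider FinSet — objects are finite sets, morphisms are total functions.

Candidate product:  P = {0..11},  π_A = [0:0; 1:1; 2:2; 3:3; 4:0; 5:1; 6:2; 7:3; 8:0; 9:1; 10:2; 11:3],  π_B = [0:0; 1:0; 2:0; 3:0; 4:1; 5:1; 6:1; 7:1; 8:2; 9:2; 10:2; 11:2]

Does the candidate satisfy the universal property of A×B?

Answer: VALID PRODUCT

Trace:
|A|·|B| = 4·3 = 12;  |P| = 12
Check the pairing map k ↦ (π_A(k), π_B(k)):
  0 : (0,0)
  1 : (1,0)
  2 : (2,0)
  3 : (3,0)
  4 : (0,1)
  5 : (1,1)
  6 : (2,1)
  7 : (3,1)
  8 : (0,2)
  9 : (1,2)
  10 : (2,2)
  11 : (3,2)
distinct pairs in image: 12 / 12 needed
  → bijection onto A×B; projections well-typed.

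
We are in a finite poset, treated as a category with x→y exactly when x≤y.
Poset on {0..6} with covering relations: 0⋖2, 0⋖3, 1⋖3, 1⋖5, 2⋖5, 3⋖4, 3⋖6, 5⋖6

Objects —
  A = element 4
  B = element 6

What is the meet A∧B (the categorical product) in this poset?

Common predecessors of 4,6: {0,1,3}
  0 ≤ 3
  1 ≤ 3
  3 ≤ 3
glb = 3

Answer: A∧B = 3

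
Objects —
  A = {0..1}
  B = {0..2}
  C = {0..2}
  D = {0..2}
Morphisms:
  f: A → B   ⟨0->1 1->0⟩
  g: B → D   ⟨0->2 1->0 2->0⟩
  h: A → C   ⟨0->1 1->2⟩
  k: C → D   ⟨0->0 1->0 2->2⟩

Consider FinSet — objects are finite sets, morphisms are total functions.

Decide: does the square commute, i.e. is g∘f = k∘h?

Answer: COMMUTES

Trace:
Path 1 = f;g:
  0 f→1 g→0
  1 f→0 g→2
  ⟦path⟧₁ = ⟨0->0 1->2⟩
Path 2 = h;k:
  0 h→1 k→0
  1 h→2 k→2
  ⟦path⟧₂ = ⟨0->0 1->2⟩
Equal? YES — commutes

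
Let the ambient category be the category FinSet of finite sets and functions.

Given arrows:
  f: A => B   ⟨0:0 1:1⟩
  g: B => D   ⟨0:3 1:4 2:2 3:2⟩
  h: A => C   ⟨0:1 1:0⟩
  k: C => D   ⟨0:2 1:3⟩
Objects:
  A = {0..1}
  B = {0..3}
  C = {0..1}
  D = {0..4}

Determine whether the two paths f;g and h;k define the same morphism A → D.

Answer: DOES NOT COMMUTE

Trace:
1) trace f;g:
  0 f=>0 g=>3
  1 f=>1 g=>4
  ⟦path⟧₁ = ⟨0:3 1:4⟩
2) trace h;k:
  0 h=>1 k=>3
  1 h=>0 k=>2
  ⟦path⟧₂ = ⟨0:3 1:2⟩
Equal? distinct morphisms ✗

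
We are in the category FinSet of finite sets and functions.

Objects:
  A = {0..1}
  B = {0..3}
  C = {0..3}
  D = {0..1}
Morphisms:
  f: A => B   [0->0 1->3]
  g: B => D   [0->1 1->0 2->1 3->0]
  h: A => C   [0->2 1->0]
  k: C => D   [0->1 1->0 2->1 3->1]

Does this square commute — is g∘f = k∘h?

1) trace f;g:
  0 f=>0 g=>1
  1 f=>3 g=>0
  composite₁ = [0->1 1->0]
2) trace h;k:
  0 h=>2 k=>1
  1 h=>0 k=>1
  composite₂ = [0->1 1->1]
Equal? distinct morphisms ✗

Answer: DOES NOT COMMUTE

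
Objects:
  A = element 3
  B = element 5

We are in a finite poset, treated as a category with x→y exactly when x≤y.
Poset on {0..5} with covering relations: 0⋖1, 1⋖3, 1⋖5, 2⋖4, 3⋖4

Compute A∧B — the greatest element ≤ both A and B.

Answer: A∧B = 1

Work:
Lower bounds of A=3 and B=5: {0,1}
  0 ⊑ 1
  1 ⊑ 1
glb = 1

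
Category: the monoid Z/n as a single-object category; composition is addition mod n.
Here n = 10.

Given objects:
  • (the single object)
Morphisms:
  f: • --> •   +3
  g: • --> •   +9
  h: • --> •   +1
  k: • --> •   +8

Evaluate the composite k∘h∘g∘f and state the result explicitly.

  0 +3≡3 +9≡2 +1≡3 +8≡1  (mod 10)
composite: +1

Answer: +1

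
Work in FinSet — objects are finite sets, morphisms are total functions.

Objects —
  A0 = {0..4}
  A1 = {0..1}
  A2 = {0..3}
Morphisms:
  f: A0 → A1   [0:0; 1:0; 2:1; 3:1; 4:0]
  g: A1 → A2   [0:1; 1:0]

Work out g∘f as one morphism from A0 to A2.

Answer: [0:1; 1:1; 2:0; 3:0; 4:1]

Work:
  0 f→0 g→1
  1 f→0 g→1
  2 f→1 g→0
  3 f→1 g→0
  4 f→0 g→1
result: [0:1; 1:1; 2:0; 3:0; 4:1]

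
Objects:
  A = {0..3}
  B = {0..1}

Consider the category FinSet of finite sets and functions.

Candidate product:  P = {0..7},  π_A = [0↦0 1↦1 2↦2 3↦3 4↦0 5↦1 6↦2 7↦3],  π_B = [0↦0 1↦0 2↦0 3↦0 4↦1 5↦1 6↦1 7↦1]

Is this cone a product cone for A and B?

Answer: VALID PRODUCT

Derivation:
|A|·|B| = 4·2 = 8;  |P| = 8
Check the pairing map k ↦ (π_A(k), π_B(k)):
  0 ↦ (0,0)
  1 ↦ (1,0)
  2 ↦ (2,0)
  3 ↦ (3,0)
  4 ↦ (0,1)
  5 ↦ (1,1)
  6 ↦ (2,1)
  7 ↦ (3,1)
distinct pairs in image: 8 / 8 needed
  → bijection onto A×B; projections well-typed.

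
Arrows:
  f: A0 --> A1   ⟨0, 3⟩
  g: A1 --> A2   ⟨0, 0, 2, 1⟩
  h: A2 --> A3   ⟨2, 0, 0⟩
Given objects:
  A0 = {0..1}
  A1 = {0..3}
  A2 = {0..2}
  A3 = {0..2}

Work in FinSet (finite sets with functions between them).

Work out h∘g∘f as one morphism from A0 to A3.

Answer: ⟨2, 0⟩

Derivation:
  0 f-->0 g-->0 h-->2
  1 f-->3 g-->1 h-->0
composite: ⟨2, 0⟩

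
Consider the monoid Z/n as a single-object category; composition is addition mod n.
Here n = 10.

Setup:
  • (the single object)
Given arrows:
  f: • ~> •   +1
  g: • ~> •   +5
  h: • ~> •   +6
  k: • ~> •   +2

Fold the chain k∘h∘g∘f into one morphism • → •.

  0 +1≡1 +5≡6 +6≡2 +2≡4  (mod 10)
⟦path⟧: +4

Answer: +4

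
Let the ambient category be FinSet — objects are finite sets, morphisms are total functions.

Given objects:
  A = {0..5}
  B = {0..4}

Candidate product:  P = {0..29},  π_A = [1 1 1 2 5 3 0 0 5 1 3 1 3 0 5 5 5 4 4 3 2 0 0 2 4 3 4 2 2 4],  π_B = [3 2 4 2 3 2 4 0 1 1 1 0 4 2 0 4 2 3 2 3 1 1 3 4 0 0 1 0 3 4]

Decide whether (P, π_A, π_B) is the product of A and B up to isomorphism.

Answer: VALID PRODUCT

Trace:
|A|·|B| = 6·5 = 30;  |P| = 30
Check the pairing map k ↦ (π_A(k), π_B(k)):
  0 -> (1,3)
  1 -> (1,2)
  2 -> (1,4)
  3 -> (2,2)
  4 -> (5,3)
  5 -> (3,2)
  6 -> (0,4)
  7 -> (0,0)
  8 -> (5,1)
  9 -> (1,1)
  10 -> (3,1)
  11 -> (1,0)
  12 -> (3,4)
  13 -> (0,2)
  14 -> (5,0)
  15 -> (5,4)
  16 -> (5,2)
  17 -> (4,3)
  18 -> (4,2)
  19 -> (3,3)
  20 -> (2,1)
  21 -> (0,1)
  22 -> (0,3)
  23 -> (2,4)
  24 -> (4,0)
  25 -> (3,0)
  26 -> (4,1)
  27 -> (2,0)
  28 -> (2,3)
  29 -> (4,4)
distinct pairs in image: 30 / 30 needed
  → bijection onto A×B; projections well-typed.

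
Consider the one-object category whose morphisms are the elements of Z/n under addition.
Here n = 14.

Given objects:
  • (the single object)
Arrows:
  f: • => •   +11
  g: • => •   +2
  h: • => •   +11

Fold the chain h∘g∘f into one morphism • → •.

Answer: +10

Work:
  0 +11≡11 +2≡13 +11≡10  (mod 14)
composite: +10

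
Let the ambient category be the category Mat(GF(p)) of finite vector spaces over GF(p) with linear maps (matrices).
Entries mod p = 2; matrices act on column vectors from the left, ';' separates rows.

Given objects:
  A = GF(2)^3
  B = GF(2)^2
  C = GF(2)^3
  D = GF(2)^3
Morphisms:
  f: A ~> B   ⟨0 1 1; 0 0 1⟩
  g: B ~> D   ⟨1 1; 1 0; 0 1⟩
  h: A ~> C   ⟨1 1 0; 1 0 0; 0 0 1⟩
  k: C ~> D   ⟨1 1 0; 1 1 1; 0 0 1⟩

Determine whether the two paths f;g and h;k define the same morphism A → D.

Answer: COMMUTES

Derivation:
1) trace f;g:
  e0=[1,0,0] f~>[0,0] g~>[0,0,0]
  e1=[0,1,0] f~>[1,0] g~>[1,1,0]
  e2=[0,0,1] f~>[1,1] g~>[0,1,1]
  ⟦path⟧₁ = ⟨0 1 0; 0 1 1; 0 0 1⟩
2) trace h;k:
  e0=[1,0,0] h~>[1,1,0] k~>[0,0,0]
  e1=[0,1,0] h~>[1,0,0] k~>[1,1,0]
  e2=[0,0,1] h~>[0,0,1] k~>[0,1,1]
  ⟦path⟧₂ = ⟨0 1 0; 0 1 1; 0 0 1⟩
Equal? equal; square commutes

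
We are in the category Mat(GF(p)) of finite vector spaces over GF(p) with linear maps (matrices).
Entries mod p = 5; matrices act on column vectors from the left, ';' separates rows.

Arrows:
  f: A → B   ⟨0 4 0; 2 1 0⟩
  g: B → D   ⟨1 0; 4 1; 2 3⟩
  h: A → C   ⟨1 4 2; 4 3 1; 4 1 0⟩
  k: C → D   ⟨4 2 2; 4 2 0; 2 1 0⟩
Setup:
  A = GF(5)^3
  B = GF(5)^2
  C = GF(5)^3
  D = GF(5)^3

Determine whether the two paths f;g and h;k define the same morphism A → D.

Along f;g (path 1):
  e0=⟨1,0,0⟩ f→⟨0,2⟩ g→⟨0,2,1⟩
  e1=⟨0,1,0⟩ f→⟨4,1⟩ g→⟨4,2,1⟩
  e2=⟨0,0,1⟩ f→⟨0,0⟩ g→⟨0,0,0⟩
  composite₁ = ⟨0 4 0; 2 2 0; 1 1 0⟩
Along h;k (path 2):
  e0=⟨1,0,0⟩ h→⟨1,4,4⟩ k→⟨0,2,1⟩
  e1=⟨0,1,0⟩ h→⟨4,3,1⟩ k→⟨4,2,1⟩
  e2=⟨0,0,1⟩ h→⟨2,1,0⟩ k→⟨0,0,0⟩
  composite₂ = ⟨0 4 0; 2 2 0; 1 1 0⟩
Equal? equal; square commutes

Answer: COMMUTES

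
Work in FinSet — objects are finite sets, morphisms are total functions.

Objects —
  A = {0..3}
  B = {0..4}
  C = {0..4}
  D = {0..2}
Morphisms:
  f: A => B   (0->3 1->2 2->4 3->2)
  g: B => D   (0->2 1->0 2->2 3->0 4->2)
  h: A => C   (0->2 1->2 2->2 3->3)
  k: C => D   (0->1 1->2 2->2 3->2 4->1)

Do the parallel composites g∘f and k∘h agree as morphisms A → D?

1) trace f;g:
  0 f=>3 g=>0
  1 f=>2 g=>2
  2 f=>4 g=>2
  3 f=>2 g=>2
  ⟦path⟧₁ = (0->0 1->2 2->2 3->2)
2) trace h;k:
  0 h=>2 k=>2
  1 h=>2 k=>2
  2 h=>2 k=>2
  3 h=>3 k=>2
  ⟦path⟧₂ = (0->2 1->2 2->2 3->2)
Equal? differ; not commutative

Answer: DOES NOT COMMUTE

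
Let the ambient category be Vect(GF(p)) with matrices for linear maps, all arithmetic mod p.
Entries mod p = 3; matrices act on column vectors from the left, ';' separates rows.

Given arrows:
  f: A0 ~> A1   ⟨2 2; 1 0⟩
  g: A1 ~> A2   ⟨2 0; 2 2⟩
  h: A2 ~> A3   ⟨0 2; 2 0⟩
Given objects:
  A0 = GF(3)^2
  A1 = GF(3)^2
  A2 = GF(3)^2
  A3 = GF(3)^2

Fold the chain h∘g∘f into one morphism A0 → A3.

Answer: ⟨0 2; 2 2⟩

Derivation:
  e0=⟨1,0⟩ f~>⟨2,1⟩ g~>⟨1,0⟩ h~>⟨0,2⟩
  e1=⟨0,1⟩ f~>⟨2,0⟩ g~>⟨1,1⟩ h~>⟨2,2⟩
composite: ⟨0 2; 2 2⟩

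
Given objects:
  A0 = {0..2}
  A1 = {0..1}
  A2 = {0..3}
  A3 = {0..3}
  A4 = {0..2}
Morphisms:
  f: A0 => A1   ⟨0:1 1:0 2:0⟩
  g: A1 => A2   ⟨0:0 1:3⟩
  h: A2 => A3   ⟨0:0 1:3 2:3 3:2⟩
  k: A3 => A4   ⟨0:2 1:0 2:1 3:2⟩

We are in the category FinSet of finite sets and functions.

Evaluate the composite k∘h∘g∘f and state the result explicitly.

Answer: ⟨0:1 1:2 2:2⟩

Trace:
  0 f=>1 g=>3 h=>2 k=>1
  1 f=>0 g=>0 h=>0 k=>2
  2 f=>0 g=>0 h=>0 k=>2
⟦path⟧: ⟨0:1 1:2 2:2⟩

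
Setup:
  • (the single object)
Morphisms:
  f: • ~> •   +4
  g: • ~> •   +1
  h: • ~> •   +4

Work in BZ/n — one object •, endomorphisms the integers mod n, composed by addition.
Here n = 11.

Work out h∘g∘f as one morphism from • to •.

Answer: +9

Work:
  0 +4≡4 +1≡5 +4≡9  (mod 11)
⟦path⟧: +9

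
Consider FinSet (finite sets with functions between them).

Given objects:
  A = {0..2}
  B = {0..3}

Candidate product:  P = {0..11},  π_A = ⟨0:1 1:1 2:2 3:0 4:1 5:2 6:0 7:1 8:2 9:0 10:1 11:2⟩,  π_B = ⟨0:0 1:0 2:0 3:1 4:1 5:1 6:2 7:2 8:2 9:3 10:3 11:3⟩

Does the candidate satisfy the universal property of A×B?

|A|·|B| = 3·4 = 12;  |P| = 12
Check the pairing map k ↦ (π_A(k), π_B(k)):
  0 : (1,0)
  1 : (1,0)  ✗ repeats pair of k=0
  2 : (2,0)
  3 : (0,1)
  4 : (1,1)
  5 : (2,1)
  6 : (0,2)
  7 : (1,2)
  8 : (2,2)
  9 : (0,3)
  10 : (1,3)
  11 : (2,3)
distinct pairs in image: 11 / 12 needed
  → (1,0) hit at k=0 and k=1

Answer: NOT A VALID PRODUCT — duplicate pair at indices 1,0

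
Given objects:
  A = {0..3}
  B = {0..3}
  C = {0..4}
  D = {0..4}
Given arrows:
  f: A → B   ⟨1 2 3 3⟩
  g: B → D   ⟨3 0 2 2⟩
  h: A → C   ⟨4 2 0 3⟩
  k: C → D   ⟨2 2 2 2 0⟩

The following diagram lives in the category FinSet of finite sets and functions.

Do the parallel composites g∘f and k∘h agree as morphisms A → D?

Along f;g (path 1):
  0 f→1 g→0
  1 f→2 g→2
  2 f→3 g→2
  3 f→3 g→2
  composite₁ = ⟨0 2 2 2⟩
Along h;k (path 2):
  0 h→4 k→0
  1 h→2 k→2
  2 h→0 k→2
  3 h→3 k→2
  composite₂ = ⟨0 2 2 2⟩
Equal? equal; square commutes

Answer: COMMUTES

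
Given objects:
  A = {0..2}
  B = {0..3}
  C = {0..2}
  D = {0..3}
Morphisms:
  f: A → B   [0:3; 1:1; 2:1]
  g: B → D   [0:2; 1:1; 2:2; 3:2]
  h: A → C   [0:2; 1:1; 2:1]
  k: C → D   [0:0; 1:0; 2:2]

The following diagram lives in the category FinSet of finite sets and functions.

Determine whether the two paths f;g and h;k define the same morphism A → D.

Path 1 = f;g:
  0 f→3 g→2
  1 f→1 g→1
  2 f→1 g→1
  ⟦path⟧₁ = [0:2; 1:1; 2:1]
Path 2 = h;k:
  0 h→2 k→2
  1 h→1 k→0
  2 h→1 k→0
  ⟦path⟧₂ = [0:2; 1:0; 2:0]
Equal? differ; not commutative

Answer: DOES NOT COMMUTE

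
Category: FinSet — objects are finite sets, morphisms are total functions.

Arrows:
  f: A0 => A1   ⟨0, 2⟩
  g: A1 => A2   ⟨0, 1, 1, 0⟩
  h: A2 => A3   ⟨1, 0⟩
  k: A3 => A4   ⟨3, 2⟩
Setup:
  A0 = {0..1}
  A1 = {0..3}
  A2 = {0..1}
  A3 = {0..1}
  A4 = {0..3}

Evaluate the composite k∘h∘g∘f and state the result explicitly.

  0 f=>0 g=>0 h=>1 k=>2
  1 f=>2 g=>1 h=>0 k=>3
result: ⟨2, 3⟩

Answer: ⟨2, 3⟩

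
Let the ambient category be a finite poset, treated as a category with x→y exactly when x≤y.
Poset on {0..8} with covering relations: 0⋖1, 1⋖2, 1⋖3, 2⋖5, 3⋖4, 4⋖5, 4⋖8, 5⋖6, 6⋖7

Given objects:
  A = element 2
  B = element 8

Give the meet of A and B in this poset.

Answer: A∧B = 1

Derivation:
Lower bounds of A=2 and B=8: {0,1}
  0 ⊑ 1
  1 ⊑ 1
glb = 1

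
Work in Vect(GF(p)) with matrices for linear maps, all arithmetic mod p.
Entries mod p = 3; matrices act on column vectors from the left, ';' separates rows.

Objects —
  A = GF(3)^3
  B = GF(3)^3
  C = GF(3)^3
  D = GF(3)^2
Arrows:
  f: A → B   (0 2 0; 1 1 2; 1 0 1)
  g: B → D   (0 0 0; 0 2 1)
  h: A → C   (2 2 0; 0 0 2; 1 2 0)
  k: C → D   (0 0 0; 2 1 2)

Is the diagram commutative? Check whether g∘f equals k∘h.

Answer: COMMUTES

Work:
Along f;g (path 1):
  e0=⟨1,0,0⟩ f→⟨0,1,1⟩ g→⟨0,0⟩
  e1=⟨0,1,0⟩ f→⟨2,1,0⟩ g→⟨0,2⟩
  e2=⟨0,0,1⟩ f→⟨0,2,1⟩ g→⟨0,2⟩
  composite₁ = (0 0 0; 0 2 2)
Along h;k (path 2):
  e0=⟨1,0,0⟩ h→⟨2,0,1⟩ k→⟨0,0⟩
  e1=⟨0,1,0⟩ h→⟨2,0,2⟩ k→⟨0,2⟩
  e2=⟨0,0,1⟩ h→⟨0,2,0⟩ k→⟨0,2⟩
  composite₂ = (0 0 0; 0 2 2)
Equal? YES — commutes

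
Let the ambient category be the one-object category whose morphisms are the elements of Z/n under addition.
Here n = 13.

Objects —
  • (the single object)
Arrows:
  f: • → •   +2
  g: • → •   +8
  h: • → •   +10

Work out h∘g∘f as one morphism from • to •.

Answer: +7

Trace:
  0 +2≡2 +8≡10 +10≡7  (mod 13)
result: +7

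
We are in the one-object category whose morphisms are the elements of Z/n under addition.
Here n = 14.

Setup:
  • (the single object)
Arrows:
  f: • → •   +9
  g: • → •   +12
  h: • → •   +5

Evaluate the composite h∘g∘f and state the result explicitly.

  0 +9≡9 +12≡7 +5≡12  (mod 14)
result: +12

Answer: +12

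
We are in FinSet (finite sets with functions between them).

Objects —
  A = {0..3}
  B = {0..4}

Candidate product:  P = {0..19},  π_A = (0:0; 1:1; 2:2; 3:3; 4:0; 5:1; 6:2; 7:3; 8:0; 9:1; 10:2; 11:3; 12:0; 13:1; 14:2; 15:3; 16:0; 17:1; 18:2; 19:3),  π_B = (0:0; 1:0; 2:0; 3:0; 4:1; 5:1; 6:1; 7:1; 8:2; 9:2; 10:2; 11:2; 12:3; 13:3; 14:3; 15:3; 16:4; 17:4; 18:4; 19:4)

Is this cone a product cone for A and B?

|A|·|B| = 4·5 = 20;  |P| = 20
Check the pairing map k ↦ (π_A(k), π_B(k)):
  0 : (0,0)
  1 : (1,0)
  2 : (2,0)
  3 : (3,0)
  4 : (0,1)
  5 : (1,1)
  6 : (2,1)
  7 : (3,1)
  8 : (0,2)
  9 : (1,2)
  10 : (2,2)
  11 : (3,2)
  12 : (0,3)
  13 : (1,3)
  14 : (2,3)
  15 : (3,3)
  16 : (0,4)
  17 : (1,4)
  18 : (2,4)
  19 : (3,4)
distinct pairs in image: 20 / 20 needed
  → bijection onto A×B; projections well-typed.

Answer: VALID PRODUCT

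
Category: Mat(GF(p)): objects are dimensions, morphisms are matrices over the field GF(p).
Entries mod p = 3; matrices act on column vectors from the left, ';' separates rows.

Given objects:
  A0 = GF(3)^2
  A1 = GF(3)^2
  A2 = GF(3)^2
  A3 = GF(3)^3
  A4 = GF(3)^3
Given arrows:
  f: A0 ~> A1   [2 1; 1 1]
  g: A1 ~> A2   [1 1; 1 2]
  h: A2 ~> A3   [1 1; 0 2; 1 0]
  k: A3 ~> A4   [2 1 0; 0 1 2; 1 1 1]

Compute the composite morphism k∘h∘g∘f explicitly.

Answer: [1 1; 2 1; 0 1]

Derivation:
  e0=(1,0) f~>(2,1) g~>(0,1) h~>(1,2,0) k~>(1,2,0)
  e1=(0,1) f~>(1,1) g~>(2,0) h~>(2,0,2) k~>(1,1,1)
⟦path⟧: [1 1; 2 1; 0 1]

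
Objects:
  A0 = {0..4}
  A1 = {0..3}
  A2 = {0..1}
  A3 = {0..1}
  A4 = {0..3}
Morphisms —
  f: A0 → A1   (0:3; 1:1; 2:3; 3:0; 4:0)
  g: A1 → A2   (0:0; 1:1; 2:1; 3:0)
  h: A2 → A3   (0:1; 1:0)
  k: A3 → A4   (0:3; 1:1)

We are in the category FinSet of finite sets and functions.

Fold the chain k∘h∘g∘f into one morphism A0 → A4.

Answer: (0:1; 1:3; 2:1; 3:1; 4:1)

Derivation:
  0 f→3 g→0 h→1 k→1
  1 f→1 g→1 h→0 k→3
  2 f→3 g→0 h→1 k→1
  3 f→0 g→0 h→1 k→1
  4 f→0 g→0 h→1 k→1
⟦path⟧: (0:1; 1:3; 2:1; 3:1; 4:1)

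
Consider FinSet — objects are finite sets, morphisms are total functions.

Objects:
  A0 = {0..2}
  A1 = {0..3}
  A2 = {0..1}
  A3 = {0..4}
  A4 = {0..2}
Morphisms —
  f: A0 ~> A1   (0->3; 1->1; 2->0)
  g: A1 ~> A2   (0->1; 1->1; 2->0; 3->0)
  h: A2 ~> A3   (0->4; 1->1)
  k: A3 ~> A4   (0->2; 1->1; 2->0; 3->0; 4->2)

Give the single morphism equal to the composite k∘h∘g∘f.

  0 f~>3 g~>0 h~>4 k~>2
  1 f~>1 g~>1 h~>1 k~>1
  2 f~>0 g~>1 h~>1 k~>1
composite: (0->2; 1->1; 2->1)

Answer: (0->2; 1->1; 2->1)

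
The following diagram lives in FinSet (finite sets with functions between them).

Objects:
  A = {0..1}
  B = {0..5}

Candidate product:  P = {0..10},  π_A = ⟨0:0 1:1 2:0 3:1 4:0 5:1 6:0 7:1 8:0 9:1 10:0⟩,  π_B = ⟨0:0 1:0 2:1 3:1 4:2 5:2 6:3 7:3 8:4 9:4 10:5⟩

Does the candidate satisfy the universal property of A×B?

Answer: NOT A VALID PRODUCT — |P|=11 ≠ |A|·|B|=12

Derivation:
|A|·|B| = 2·6 = 12;  |P| = 11
  → cardinalities differ; no bijection possible.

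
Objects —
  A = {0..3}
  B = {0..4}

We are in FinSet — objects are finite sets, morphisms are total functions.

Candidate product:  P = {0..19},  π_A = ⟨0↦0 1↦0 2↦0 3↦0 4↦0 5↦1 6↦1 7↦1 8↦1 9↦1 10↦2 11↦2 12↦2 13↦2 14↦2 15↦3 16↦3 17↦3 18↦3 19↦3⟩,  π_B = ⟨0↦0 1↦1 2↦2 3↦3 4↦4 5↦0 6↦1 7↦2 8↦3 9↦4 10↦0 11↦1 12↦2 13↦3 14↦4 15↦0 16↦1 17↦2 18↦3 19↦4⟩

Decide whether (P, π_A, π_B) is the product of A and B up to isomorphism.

|A|·|B| = 4·5 = 20;  |P| = 20
Check the pairing map k ↦ (π_A(k), π_B(k)):
  0 ↦ (0,0)
  1 ↦ (0,1)
  2 ↦ (0,2)
  3 ↦ (0,3)
  4 ↦ (0,4)
  5 ↦ (1,0)
  6 ↦ (1,1)
  7 ↦ (1,2)
  8 ↦ (1,3)
  9 ↦ (1,4)
  10 ↦ (2,0)
  11 ↦ (2,1)
  12 ↦ (2,2)
  13 ↦ (2,3)
  14 ↦ (2,4)
  15 ↦ (3,0)
  16 ↦ (3,1)
  17 ↦ (3,2)
  18 ↦ (3,3)
  19 ↦ (3,4)
distinct pairs in image: 20 / 20 needed
  → bijection onto A×B; projections well-typed.

Answer: VALID PRODUCT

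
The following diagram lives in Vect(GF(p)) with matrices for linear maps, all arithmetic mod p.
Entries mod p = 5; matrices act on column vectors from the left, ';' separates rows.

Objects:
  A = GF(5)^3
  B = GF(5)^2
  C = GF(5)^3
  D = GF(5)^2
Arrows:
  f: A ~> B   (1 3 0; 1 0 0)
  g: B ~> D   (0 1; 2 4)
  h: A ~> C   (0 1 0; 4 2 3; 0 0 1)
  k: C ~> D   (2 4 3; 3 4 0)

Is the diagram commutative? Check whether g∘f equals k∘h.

Answer: DOES NOT COMMUTE

Derivation:
Along f;g (path 1):
  e0=⟨1,0,0⟩ f~>⟨1,1⟩ g~>⟨1,1⟩
  e1=⟨0,1,0⟩ f~>⟨3,0⟩ g~>⟨0,1⟩
  e2=⟨0,0,1⟩ f~>⟨0,0⟩ g~>⟨0,0⟩
  composite₁ = (1 0 0; 1 1 0)
Along h;k (path 2):
  e0=⟨1,0,0⟩ h~>⟨0,4,0⟩ k~>⟨1,1⟩
  e1=⟨0,1,0⟩ h~>⟨1,2,0⟩ k~>⟨0,1⟩
  e2=⟨0,0,1⟩ h~>⟨0,3,1⟩ k~>⟨0,2⟩
  composite₂ = (1 0 0; 1 1 2)
Equal? distinct morphisms ✗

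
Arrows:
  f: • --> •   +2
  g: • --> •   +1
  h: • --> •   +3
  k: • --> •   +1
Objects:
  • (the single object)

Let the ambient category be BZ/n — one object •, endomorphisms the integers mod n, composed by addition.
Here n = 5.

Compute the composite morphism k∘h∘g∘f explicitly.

  0 +2≡2 +1≡3 +3≡1 +1≡2  (mod 5)
composite: +2

Answer: +2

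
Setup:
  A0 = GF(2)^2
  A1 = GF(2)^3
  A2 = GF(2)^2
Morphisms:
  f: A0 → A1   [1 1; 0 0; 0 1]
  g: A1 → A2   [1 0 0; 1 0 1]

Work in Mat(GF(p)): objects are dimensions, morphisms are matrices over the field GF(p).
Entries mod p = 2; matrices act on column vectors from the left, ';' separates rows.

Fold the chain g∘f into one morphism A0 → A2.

  e0=⟨1,0⟩ f→⟨1,0,0⟩ g→⟨1,1⟩
  e1=⟨0,1⟩ f→⟨1,0,1⟩ g→⟨1,0⟩
⟦path⟧: [1 1; 1 0]

Answer: [1 1; 1 0]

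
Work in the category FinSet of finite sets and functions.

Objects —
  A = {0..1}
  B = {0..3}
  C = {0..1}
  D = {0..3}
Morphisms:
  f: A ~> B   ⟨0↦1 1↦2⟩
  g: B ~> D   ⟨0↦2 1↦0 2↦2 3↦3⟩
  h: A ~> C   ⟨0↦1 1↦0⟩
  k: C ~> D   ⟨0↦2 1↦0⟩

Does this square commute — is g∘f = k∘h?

Path 1 = f;g:
  0 f~>1 g~>0
  1 f~>2 g~>2
  result₁ = ⟨0↦0 1↦2⟩
Path 2 = h;k:
  0 h~>1 k~>0
  1 h~>0 k~>2
  result₂ = ⟨0↦0 1↦2⟩
Equal? same morphism ✓

Answer: COMMUTES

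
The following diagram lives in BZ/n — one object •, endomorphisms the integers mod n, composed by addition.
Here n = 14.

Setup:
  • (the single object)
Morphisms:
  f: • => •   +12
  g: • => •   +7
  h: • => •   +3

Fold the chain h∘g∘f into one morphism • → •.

Answer: +8

Work:
  0 +12≡12 +7≡5 +3≡8  (mod 14)
composite: +8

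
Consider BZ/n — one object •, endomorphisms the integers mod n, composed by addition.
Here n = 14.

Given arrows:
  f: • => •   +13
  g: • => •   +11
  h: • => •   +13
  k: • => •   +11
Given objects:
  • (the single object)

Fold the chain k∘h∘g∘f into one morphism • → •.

  0 +13≡13 +11≡10 +13≡9 +11≡6  (mod 14)
composite: +6

Answer: +6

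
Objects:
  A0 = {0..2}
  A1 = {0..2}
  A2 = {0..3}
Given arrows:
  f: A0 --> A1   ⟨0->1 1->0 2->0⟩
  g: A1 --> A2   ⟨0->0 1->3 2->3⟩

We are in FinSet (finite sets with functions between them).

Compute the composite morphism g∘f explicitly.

  0 f-->1 g-->3
  1 f-->0 g-->0
  2 f-->0 g-->0
result: ⟨0->3 1->0 2->0⟩

Answer: ⟨0->3 1->0 2->0⟩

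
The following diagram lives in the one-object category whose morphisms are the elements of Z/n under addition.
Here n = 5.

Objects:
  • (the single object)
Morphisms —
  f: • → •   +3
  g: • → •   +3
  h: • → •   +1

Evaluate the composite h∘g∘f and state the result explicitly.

  0 +3≡3 +3≡1 +1≡2  (mod 5)
⟦path⟧: +2

Answer: +2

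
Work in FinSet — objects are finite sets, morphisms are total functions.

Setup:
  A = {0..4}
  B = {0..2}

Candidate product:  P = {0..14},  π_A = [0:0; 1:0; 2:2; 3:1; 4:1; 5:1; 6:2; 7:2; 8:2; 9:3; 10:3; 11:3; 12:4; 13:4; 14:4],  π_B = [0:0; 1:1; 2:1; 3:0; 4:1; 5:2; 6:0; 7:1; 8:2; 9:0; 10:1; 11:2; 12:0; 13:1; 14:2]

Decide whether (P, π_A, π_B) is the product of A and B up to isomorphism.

|A|·|B| = 5·3 = 15;  |P| = 15
Check the pairing map k ↦ (π_A(k), π_B(k)):
  0 : (0,0)
  1 : (0,1)
  2 : (2,1)
  3 : (1,0)
  4 : (1,1)
  5 : (1,2)
  6 : (2,0)
  7 : (2,1)  ✗ repeats pair of k=2
  8 : (2,2)
  9 : (3,0)
  10 : (3,1)
  11 : (3,2)
  12 : (4,0)
  13 : (4,1)
  14 : (4,2)
distinct pairs in image: 14 / 15 needed
  → (2,1) hit at k=2 and k=7

Answer: NOT A VALID PRODUCT — duplicate pair at indices 7,2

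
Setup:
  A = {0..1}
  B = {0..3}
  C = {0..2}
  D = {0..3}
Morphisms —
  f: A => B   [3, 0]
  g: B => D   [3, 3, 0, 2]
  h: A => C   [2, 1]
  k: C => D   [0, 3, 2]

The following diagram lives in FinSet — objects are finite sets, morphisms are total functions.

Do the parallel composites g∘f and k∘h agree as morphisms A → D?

Answer: COMMUTES

Work:
Along f;g (path 1):
  0 f=>3 g=>2
  1 f=>0 g=>3
  composite₁ = [2, 3]
Along h;k (path 2):
  0 h=>2 k=>2
  1 h=>1 k=>3
  composite₂ = [2, 3]
Equal? equal; square commutes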